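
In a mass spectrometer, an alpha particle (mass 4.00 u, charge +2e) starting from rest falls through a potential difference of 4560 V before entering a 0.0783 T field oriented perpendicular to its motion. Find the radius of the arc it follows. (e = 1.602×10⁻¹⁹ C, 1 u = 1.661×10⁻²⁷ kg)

r ≈ 0.176 m

Acceleration: |q|V = ½mv² ⇒ v = √(2|q|V/m) = √(2·3.204×10⁻¹⁹·4560/6.644×10⁻²⁷) ≈ 6.632×10⁵ m/s.
In the field: r = mv/(|q|B) = (6.644×10⁻²⁷)(6.632×10⁵)/((3.204×10⁻¹⁹)(0.0783)) ≈ 0.176 m.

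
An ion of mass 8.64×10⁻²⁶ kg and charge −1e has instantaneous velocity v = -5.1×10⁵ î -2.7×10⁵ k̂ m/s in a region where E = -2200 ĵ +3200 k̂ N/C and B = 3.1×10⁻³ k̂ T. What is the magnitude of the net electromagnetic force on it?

|F| ≈ 5.22×10⁻¹⁶ N

v×B = (0, 1580, 0) N/C.
E + v×B = (0, -619, 3200) N/C.
F = q(E + v×B) = (−1.602×10⁻¹⁹ C)·(0, -619, 3200) = (0, 9.92×10⁻¹⁷, -5.13×10⁻¹⁶) N.
|F| = 5.22×10⁻¹⁶ N.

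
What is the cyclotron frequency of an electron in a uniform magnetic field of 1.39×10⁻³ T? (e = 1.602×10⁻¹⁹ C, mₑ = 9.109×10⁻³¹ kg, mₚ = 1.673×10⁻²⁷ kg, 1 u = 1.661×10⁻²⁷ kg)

f = |q|B/(2πm).
f = (1.602×10⁻¹⁹)(1.39×10⁻³)/(2π·9.109×10⁻³¹) ≈ 3.89×10⁷ Hz.

f ≈ 3.89×10⁷ Hz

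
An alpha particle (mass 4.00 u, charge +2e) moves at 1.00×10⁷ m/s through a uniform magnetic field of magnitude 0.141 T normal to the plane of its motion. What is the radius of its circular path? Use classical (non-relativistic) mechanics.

The magnetic force provides the centripetal force: |q|vB = mv²/r.
r = mv/(|q|B) = (6.644×10⁻²⁷)(1.00×10⁷)/((3.204×10⁻¹⁹)(0.141)) ≈ 1.47 m.

r ≈ 1.47 m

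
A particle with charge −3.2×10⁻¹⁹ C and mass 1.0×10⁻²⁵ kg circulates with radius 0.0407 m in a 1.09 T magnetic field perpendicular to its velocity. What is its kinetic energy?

KE ≈ 6290 eV

v = |q|Br/m, then KE = ½mv² = (qBr)²/(2m).
v = (3.2×10⁻¹⁹)(1.09)(0.0407)/1.0×10⁻²⁵ ≈ 1.420×10⁵ m/s.
KE = ½(1.0×10⁻²⁵)(1.420×10⁵)² ≈ 1.01×10⁻¹⁵ J = 6290 eV.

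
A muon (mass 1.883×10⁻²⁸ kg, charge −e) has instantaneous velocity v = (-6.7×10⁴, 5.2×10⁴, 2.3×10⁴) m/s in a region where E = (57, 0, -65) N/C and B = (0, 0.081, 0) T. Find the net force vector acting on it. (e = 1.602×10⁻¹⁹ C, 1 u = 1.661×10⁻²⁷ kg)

v×B = (-1860, 0, -5430) N/C.
E + v×B = (-1810, 0, -5490) N/C.
F = q(E + v×B) = (−1.602×10⁻¹⁹ C)·(-1810, 0, -5490) = (2.89×10⁻¹⁶, 0, 8.80×10⁻¹⁶) N.

F ≈ (2.89×10⁻¹⁶, 0, 8.80×10⁻¹⁶) N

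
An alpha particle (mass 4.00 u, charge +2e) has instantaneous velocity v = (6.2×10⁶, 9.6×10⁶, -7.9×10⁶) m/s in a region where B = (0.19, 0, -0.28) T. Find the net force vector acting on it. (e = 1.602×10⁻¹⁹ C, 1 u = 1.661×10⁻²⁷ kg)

F ≈ (-8.61×10⁻¹³, 7.53×10⁻¹⁴, -5.84×10⁻¹³) N

v×B = (-2.69×10⁶, 2.35×10⁵, -1.82×10⁶) N/C.
F = q v×B = (3.204×10⁻¹⁹ C)·(-2.69×10⁶, 2.35×10⁵, -1.82×10⁶) = (-8.61×10⁻¹³, 7.53×10⁻¹⁴, -5.84×10⁻¹³) N.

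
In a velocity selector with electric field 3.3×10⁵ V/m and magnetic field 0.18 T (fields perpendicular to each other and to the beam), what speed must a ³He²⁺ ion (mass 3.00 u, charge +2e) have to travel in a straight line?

Zero net Lorentz force requires |qE| = |q v×B|, i.e. E = vB.
v = E/B = 3.3×10⁵/0.18 = 1.8×10⁶ m/s.

v = 1.8×10⁶ m/s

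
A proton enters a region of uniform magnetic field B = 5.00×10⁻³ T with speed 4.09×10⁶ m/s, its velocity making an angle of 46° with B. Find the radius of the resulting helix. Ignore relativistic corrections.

r ≈ 6.14 m

v⊥ = v sinθ = 4.09×10⁶·sin46° ≈ 2.942×10⁶ m/s.
r = m v⊥/(|q|B) = (1.673×10⁻²⁷)(2.942×10⁶)/((1.602×10⁻¹⁹)(5.00×10⁻³)) ≈ 6.14 m.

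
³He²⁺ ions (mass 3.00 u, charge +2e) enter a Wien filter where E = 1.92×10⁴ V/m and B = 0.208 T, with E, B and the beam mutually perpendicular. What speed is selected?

Straight-line motion ⇒ electric and magnetic forces cancel, so E = vB.
v = E/B = 1.92×10⁴/0.208 = 9.23×10⁴ m/s.

v = 9.23×10⁴ m/s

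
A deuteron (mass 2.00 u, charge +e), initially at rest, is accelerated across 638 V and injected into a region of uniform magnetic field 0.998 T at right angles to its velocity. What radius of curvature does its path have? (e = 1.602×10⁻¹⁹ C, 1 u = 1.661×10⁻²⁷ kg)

Acceleration: |q|V = ½mv² ⇒ v = √(2|q|V/m) = √(2·1.602×10⁻¹⁹·638/3.322×10⁻²⁷) ≈ 2.481×10⁵ m/s.
In the field: r = mv/(|q|B) = (3.322×10⁻²⁷)(2.481×10⁵)/((1.602×10⁻¹⁹)(0.998)) ≈ 5.15×10⁻³ m.

r ≈ 5.15×10⁻³ m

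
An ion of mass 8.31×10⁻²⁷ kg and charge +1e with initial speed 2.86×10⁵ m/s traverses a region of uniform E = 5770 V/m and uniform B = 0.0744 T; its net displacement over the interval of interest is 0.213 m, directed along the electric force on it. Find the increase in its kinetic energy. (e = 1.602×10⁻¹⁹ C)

The magnetic force is always ⟂ v and does no work; only the electric force changes KE.
ΔKE = F_E · d = |q|E d = (1.602×10⁻¹⁹)(5770)(0.213) ≈ 1.97×10⁻¹⁶ J.

ΔKE ≈ 1.97×10⁻¹⁶ J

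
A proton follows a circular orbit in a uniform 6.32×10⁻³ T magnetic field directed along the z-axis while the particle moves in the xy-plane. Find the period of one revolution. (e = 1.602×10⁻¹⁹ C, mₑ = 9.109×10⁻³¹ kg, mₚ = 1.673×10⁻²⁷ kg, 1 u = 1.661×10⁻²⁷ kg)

T ≈ 1.04×10⁻⁵ s

The cyclotron period depends only on m, q, B: T = 2πm/(|q|B).
T = 2π(1.673×10⁻²⁷)/((1.602×10⁻¹⁹)(6.32×10⁻³)) ≈ 1.04×10⁻⁵ s.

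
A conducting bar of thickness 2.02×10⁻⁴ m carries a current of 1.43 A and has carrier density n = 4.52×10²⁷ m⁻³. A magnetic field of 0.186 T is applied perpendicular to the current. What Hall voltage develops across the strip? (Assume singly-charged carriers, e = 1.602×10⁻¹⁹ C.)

V_H ≈ 1.82×10⁻⁶ V

V_H = IB/(n e t).
V_H = (1.43)(0.186)/((4.52×10²⁷)(1.602×10⁻¹⁹)(2.02×10⁻⁴)) ≈ 1.82×10⁻⁶ V.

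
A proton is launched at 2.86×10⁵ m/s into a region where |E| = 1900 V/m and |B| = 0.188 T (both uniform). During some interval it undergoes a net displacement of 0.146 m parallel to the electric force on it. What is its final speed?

B does no work; ΔKE = |q|E d.
½mv_f² = ½mv₀² + |q|Ed = ½(1.673×10⁻²⁷)(2.86×10⁵)² + (1.602×10⁻¹⁹)(1900)(0.146) ≈ 6.842×10⁻¹⁷ J + 4.444×10⁻¹⁷ J ≈ 1.129×10⁻¹⁶ J.
v_f = √(2·1.129×10⁻¹⁶/1.673×10⁻²⁷) ≈ 3.67×10⁵ m/s.

v_f ≈ 3.67×10⁵ m/s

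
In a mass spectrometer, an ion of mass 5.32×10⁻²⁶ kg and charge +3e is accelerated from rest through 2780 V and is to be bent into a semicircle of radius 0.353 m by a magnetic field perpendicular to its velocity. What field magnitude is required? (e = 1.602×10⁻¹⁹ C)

v = √(2|q|V/m) = √(2·4.806×10⁻¹⁹·2780/5.32×10⁻²⁶) ≈ 2.241×10⁵ m/s.
B = mv/(|q|r) = (5.32×10⁻²⁶)(2.241×10⁵)/((4.806×10⁻¹⁹)(0.353)) ≈ 0.0703 T.

B ≈ 0.0703 T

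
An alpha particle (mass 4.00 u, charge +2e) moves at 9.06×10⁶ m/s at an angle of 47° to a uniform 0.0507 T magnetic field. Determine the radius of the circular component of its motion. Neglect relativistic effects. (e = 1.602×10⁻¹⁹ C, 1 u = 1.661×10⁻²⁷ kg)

v⊥ = v sinθ = 9.06×10⁶·sin47° ≈ 6.626×10⁶ m/s.
r = m v⊥/(|q|B) = (6.644×10⁻²⁷)(6.626×10⁶)/((3.204×10⁻¹⁹)(0.0507)) ≈ 2.71 m.

r ≈ 2.71 m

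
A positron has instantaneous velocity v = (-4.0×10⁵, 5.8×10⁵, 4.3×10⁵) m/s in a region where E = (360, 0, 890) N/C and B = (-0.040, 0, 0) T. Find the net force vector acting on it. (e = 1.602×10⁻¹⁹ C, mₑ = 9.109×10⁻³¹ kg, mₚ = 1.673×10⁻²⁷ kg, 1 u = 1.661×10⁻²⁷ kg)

F ≈ (5.77×10⁻¹⁷, -2.76×10⁻¹⁵, 3.86×10⁻¹⁵) N

v×B = (0, -1.72×10⁴, 2.32×10⁴) N/C.
E + v×B = (360, -1.72×10⁴, 2.41×10⁴) N/C.
F = q(E + v×B) = (1.602×10⁻¹⁹ C)·(360, -1.72×10⁴, 2.41×10⁴) = (5.77×10⁻¹⁷, -2.76×10⁻¹⁵, 3.86×10⁻¹⁵) N.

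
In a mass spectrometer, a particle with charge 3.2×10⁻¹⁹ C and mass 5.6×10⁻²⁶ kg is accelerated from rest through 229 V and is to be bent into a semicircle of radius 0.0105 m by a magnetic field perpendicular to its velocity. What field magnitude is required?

B ≈ 0.853 T

v = √(2|q|V/m) = √(2·3.2×10⁻¹⁹·229/5.6×10⁻²⁶) ≈ 5.116×10⁴ m/s.
B = mv/(|q|r) = (5.6×10⁻²⁶)(5.116×10⁴)/((3.2×10⁻¹⁹)(0.0105)) ≈ 0.853 T.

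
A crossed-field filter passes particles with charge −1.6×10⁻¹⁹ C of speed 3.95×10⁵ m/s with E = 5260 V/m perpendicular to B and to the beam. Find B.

B = 0.0133 T

Balance of forces in the selector: qE = qvB ⇒ B = E/v.
B = 5260/3.95×10⁵ = 0.0133 T.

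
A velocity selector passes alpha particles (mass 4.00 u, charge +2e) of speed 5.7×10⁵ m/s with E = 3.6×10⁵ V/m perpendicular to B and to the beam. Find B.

Balance of forces in the selector: qE = qvB ⇒ B = E/v.
B = 3.6×10⁵/5.7×10⁵ = 0.63 T.

B = 0.63 T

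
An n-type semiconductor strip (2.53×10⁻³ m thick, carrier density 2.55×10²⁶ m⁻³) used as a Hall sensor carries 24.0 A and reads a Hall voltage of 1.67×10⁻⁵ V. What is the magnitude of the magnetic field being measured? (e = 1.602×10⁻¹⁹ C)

From V_H = IB/(n e t), B = V_H n e t / I.
B = (1.67×10⁻⁵)(2.55×10²⁶)(1.602×10⁻¹⁹)(2.53×10⁻³)/24.0 ≈ 0.0719 T.

B ≈ 0.0719 T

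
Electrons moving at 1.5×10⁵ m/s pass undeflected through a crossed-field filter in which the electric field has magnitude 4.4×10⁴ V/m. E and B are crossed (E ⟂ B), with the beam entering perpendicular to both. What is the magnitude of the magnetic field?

B = 0.29 T

Balance of forces in the selector: qE = qvB ⇒ B = E/v.
B = 4.4×10⁴/1.5×10⁵ = 0.29 T.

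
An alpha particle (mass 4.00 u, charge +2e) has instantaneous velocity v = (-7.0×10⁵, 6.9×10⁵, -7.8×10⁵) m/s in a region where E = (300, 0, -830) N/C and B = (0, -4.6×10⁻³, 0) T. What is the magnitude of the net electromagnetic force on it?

|F| ≈ 1.30×10⁻¹⁵ N

v×B = (-3590, 0, 3220) N/C.
E + v×B = (-3290, 0, 2390) N/C.
F = q(E + v×B) = (3.204×10⁻¹⁹ C)·(-3290, 0, 2390) = (-1.05×10⁻¹⁵, 0, 7.66×10⁻¹⁶) N.
|F| = 1.30×10⁻¹⁵ N.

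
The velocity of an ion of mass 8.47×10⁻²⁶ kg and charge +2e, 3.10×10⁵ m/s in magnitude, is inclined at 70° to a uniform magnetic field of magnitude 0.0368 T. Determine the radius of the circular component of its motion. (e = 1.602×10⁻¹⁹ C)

r ≈ 2.09 m

v⊥ = v sinθ = 3.10×10⁵·sin70° ≈ 2.913×10⁵ m/s.
r = m v⊥/(|q|B) = (8.47×10⁻²⁶)(2.913×10⁵)/((3.204×10⁻¹⁹)(0.0368)) ≈ 2.09 m.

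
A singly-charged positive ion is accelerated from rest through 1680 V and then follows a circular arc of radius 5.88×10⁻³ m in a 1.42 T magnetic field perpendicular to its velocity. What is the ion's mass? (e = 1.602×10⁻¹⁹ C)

Combine |q|V = ½mv² and r = mv/(|q|B): eliminate v to get m = qB²r²/(2V).
m = (1.602×10⁻¹⁹)(1.42)²(5.88×10⁻³)²/(2·1680) ≈ 3.32×10⁻²⁷ kg.

m ≈ 3.32×10⁻²⁷ kg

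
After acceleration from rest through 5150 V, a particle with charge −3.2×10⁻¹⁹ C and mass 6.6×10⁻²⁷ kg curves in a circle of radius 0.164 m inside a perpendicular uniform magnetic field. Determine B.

v = √(2|q|V/m) = √(2·3.2×10⁻¹⁹·5150/6.6×10⁻²⁷) ≈ 7.067×10⁵ m/s.
B = mv/(|q|r) = (6.6×10⁻²⁷)(7.067×10⁵)/((3.2×10⁻¹⁹)(0.164)) ≈ 0.0889 T.

B ≈ 0.0889 T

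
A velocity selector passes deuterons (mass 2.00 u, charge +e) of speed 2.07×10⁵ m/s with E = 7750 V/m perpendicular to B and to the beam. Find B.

Balance of forces in the selector: qE = qvB ⇒ B = E/v.
B = 7750/2.07×10⁵ = 0.0374 T.

B = 0.0374 T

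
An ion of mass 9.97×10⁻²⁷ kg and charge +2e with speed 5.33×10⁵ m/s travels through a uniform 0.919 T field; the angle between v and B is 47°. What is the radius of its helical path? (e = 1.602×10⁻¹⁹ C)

v⊥ = v sinθ = 5.33×10⁵·sin47° ≈ 3.898×10⁵ m/s.
r = m v⊥/(|q|B) = (9.97×10⁻²⁷)(3.898×10⁵)/((3.204×10⁻¹⁹)(0.919)) ≈ 0.0132 m.

r ≈ 0.0132 m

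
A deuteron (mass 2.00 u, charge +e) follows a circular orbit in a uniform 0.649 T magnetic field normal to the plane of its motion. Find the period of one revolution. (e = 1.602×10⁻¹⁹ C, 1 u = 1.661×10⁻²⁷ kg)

T ≈ 2.01×10⁻⁷ s

The cyclotron period depends only on m, q, B: T = 2πm/(|q|B).
T = 2π(3.322×10⁻²⁷)/((1.602×10⁻¹⁹)(0.649)) ≈ 2.01×10⁻⁷ s.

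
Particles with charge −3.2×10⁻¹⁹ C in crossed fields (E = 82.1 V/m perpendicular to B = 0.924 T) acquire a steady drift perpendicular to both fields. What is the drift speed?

The steady drift has the magnetic force balancing the electric force, so v_d = E/B.
v_d = 82.1/0.924 = 88.9 m/s.

v_d ≈ 88.9 m/s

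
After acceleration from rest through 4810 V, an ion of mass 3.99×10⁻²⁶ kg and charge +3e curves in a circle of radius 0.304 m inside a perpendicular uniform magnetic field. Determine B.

v = √(2|q|V/m) = √(2·4.806×10⁻¹⁹·4810/3.99×10⁻²⁶) ≈ 3.404×10⁵ m/s.
B = mv/(|q|r) = (3.99×10⁻²⁶)(3.404×10⁵)/((4.806×10⁻¹⁹)(0.304)) ≈ 0.0930 T.

B ≈ 0.0930 T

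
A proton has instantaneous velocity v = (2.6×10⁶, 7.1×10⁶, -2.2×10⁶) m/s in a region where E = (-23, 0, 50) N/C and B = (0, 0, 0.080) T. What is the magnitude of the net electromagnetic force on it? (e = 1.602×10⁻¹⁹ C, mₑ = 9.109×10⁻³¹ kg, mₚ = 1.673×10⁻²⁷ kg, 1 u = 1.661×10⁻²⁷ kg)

|F| ≈ 9.69×10⁻¹⁴ N

v×B = (5.68×10⁵, -2.08×10⁵, 0) N/C.
E + v×B = (5.68×10⁵, -2.08×10⁵, 50.0) N/C.
F = q(E + v×B) = (1.602×10⁻¹⁹ C)·(5.68×10⁵, -2.08×10⁵, 50.0) = (9.10×10⁻¹⁴, -3.33×10⁻¹⁴, 8.01×10⁻¹⁸) N.
|F| = 9.69×10⁻¹⁴ N.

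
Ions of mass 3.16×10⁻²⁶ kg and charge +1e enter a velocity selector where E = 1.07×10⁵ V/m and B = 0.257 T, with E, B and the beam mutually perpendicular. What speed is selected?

For undeflected motion the electric and magnetic forces balance: qE = qvB.
v = E/B = 1.07×10⁵/0.257 = 4.16×10⁵ m/s.

v = 4.16×10⁵ m/s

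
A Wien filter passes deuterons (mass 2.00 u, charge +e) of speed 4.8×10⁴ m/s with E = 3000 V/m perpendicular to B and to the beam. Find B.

Balance of forces in the selector: qE = qvB ⇒ B = E/v.
B = 3000/4.8×10⁴ = 0.062 T.

B = 0.062 T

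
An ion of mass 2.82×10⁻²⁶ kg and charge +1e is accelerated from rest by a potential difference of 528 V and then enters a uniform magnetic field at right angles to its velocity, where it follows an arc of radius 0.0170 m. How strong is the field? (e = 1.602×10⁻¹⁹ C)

B ≈ 0.802 T

v = √(2|q|V/m) = √(2·1.602×10⁻¹⁹·528/2.82×10⁻²⁶) ≈ 7.745×10⁴ m/s.
B = mv/(|q|r) = (2.82×10⁻²⁶)(7.745×10⁴)/((1.602×10⁻¹⁹)(0.0170)) ≈ 0.802 T.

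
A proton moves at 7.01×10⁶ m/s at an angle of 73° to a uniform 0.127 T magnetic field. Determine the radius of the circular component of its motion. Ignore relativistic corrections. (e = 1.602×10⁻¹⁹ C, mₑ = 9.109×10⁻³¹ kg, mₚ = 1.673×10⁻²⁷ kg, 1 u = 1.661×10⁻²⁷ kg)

r ≈ 0.551 m

v⊥ = v sinθ = 7.01×10⁶·sin73° ≈ 6.704×10⁶ m/s.
r = m v⊥/(|q|B) = (1.673×10⁻²⁷)(6.704×10⁶)/((1.602×10⁻¹⁹)(0.127)) ≈ 0.551 m.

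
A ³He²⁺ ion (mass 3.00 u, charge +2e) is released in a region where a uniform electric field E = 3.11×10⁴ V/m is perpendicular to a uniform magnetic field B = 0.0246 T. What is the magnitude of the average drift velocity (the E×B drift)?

v_d ≈ 1.26×10⁶ m/s

The steady drift has the magnetic force balancing the electric force, so v_d = E/B.
v_d = 3.11×10⁴/0.0246 = 1.26×10⁶ m/s.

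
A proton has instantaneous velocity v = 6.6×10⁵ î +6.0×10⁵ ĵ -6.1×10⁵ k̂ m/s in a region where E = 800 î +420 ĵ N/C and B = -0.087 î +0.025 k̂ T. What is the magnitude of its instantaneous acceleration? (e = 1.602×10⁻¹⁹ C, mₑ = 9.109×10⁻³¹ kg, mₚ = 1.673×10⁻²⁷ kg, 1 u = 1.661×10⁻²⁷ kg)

v×B = (1.50×10⁴, 3.66×10⁴, 5.22×10⁴) N/C.
E + v×B = (1.58×10⁴, 3.70×10⁴, 5.22×10⁴) N/C.
F = q(E + v×B) = (1.602×10⁻¹⁹ C)·(1.58×10⁴, 3.70×10⁴, 5.22×10⁴) = (2.53×10⁻¹⁵, 5.93×10⁻¹⁵, 8.36×10⁻¹⁵) N.
|a| = |F|/m = 1.056×10⁻¹⁴/1.673×10⁻²⁷ ≈ 6.31×10¹² m/s².

|a| ≈ 6.31×10¹² m/s²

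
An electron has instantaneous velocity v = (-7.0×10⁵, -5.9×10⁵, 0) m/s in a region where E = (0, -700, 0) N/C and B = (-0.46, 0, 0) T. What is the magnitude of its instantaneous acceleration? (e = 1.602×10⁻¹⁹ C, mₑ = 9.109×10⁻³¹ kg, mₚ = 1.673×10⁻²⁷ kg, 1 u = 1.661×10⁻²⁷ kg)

v×B = (0, 0, -2.71×10⁵) N/C.
E + v×B = (0, -700, -2.71×10⁵) N/C.
F = q(E + v×B) = (−1.602×10⁻¹⁹ C)·(0, -700, -2.71×10⁵) = (0, 1.12×10⁻¹⁶, 4.35×10⁻¹⁴) N.
|a| = |F|/m = 4.348×10⁻¹⁴/9.109×10⁻³¹ ≈ 4.77×10¹⁶ m/s².

|a| ≈ 4.77×10¹⁶ m/s²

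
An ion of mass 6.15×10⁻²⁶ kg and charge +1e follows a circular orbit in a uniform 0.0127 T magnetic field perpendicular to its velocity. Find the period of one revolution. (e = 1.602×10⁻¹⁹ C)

T ≈ 1.90×10⁻⁴ s

The cyclotron period depends only on m, q, B: T = 2πm/(|q|B).
T = 2π(6.15×10⁻²⁶)/((1.602×10⁻¹⁹)(0.0127)) ≈ 1.90×10⁻⁴ s.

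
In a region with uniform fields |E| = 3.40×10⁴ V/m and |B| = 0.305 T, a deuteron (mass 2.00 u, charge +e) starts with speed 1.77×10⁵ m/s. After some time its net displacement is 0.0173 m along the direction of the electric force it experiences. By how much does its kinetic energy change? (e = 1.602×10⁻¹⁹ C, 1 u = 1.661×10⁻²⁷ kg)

ΔKE ≈ 9.42×10⁻¹⁷ J

The magnetic force is always ⟂ v and does no work; only the electric force changes KE.
ΔKE = F_E · d = |q|E d = (1.602×10⁻¹⁹)(3.40×10⁴)(0.0173) ≈ 9.42×10⁻¹⁷ J.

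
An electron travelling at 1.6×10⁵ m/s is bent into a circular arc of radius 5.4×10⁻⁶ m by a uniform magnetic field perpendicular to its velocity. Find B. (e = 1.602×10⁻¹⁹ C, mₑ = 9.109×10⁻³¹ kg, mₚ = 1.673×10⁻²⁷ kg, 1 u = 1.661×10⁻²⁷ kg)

B ≈ 0.17 T

From |q|vB = mv²/r, B = mv/(|q|r).
B = (9.109×10⁻³¹)(1.6×10⁵)/((1.602×10⁻¹⁹)(5.4×10⁻⁶)) ≈ 0.17 T.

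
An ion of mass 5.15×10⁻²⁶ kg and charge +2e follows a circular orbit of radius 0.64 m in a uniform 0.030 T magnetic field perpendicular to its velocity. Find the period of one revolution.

T ≈ 3.4×10⁻⁵ s

The cyclotron period depends only on m, q, B: T = 2πm/(|q|B).
T = 2π(5.15×10⁻²⁶)/((3.204×10⁻¹⁹)(0.030)) ≈ 3.4×10⁻⁵ s.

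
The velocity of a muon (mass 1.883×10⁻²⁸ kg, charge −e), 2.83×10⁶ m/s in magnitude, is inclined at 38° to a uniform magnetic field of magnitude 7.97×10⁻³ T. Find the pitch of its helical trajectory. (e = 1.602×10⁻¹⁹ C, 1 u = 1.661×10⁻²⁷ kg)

v∥ = v cosθ = 2.83×10⁶·cos38° ≈ 2.230×10⁶ m/s.
T = 2πm/(|q|B) = 2π(1.883×10⁻²⁸)/((1.602×10⁻¹⁹)(7.97×10⁻³)) ≈ 9.266×10⁻⁷ s.
pitch = v∥ T = (2.230×10⁶)(9.266×10⁻⁷) ≈ 2.07 m.

p ≈ 2.07 m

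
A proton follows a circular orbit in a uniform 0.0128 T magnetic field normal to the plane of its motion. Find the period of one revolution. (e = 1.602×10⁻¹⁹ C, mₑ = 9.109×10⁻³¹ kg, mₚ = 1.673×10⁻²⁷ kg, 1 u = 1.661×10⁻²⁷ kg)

T ≈ 5.13×10⁻⁶ s

The cyclotron period depends only on m, q, B: T = 2πm/(|q|B).
T = 2π(1.673×10⁻²⁷)/((1.602×10⁻¹⁹)(0.0128)) ≈ 5.13×10⁻⁶ s.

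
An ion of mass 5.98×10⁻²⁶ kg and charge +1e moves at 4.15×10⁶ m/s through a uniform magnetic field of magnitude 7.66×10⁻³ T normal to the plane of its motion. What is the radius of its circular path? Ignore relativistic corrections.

The magnetic force provides the centripetal force: |q|vB = mv²/r.
r = mv/(|q|B) = (5.98×10⁻²⁶)(4.15×10⁶)/((1.602×10⁻¹⁹)(7.66×10⁻³)) ≈ 202 m.

r ≈ 202 m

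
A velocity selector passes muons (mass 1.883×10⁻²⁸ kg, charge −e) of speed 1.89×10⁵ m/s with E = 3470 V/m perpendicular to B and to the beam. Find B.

Balance of forces in the selector: qE = qvB ⇒ B = E/v.
B = 3470/1.89×10⁵ = 0.0184 T.

B = 0.0184 T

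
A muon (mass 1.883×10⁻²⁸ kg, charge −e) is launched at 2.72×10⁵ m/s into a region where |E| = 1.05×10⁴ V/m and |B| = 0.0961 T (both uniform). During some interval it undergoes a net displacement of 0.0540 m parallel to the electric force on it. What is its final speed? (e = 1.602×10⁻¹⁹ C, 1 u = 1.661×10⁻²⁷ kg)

B does no work; ΔKE = |q|E d.
½mv_f² = ½mv₀² + |q|Ed = ½(1.883×10⁻²⁸)(2.72×10⁵)² + (1.602×10⁻¹⁹)(1.05×10⁴)(0.0540) ≈ 6.966×10⁻¹⁸ J + 9.083×10⁻¹⁷ J ≈ 9.780×10⁻¹⁷ J.
v_f = √(2·9.780×10⁻¹⁷/1.883×10⁻²⁸) ≈ 1.02×10⁶ m/s.

v_f ≈ 1.02×10⁶ m/s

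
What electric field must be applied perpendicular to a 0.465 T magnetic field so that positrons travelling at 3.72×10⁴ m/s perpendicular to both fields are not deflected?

E = 1.73×10⁴ V/m

For straight-line motion qE = qvB, so E = vB.
E = 3.72×10⁴ × 0.465 = 1.73×10⁴ V/m.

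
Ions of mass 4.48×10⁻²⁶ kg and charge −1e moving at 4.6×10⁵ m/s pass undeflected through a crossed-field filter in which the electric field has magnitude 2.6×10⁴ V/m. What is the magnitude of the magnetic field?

Balance of forces in the selector: qE = qvB ⇒ B = E/v.
B = 2.6×10⁴/4.6×10⁵ = 0.057 T.

B = 0.057 T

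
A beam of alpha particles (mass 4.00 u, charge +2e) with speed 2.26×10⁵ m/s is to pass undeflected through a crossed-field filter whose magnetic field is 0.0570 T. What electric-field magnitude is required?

For straight-line motion qE = qvB, so E = vB.
E = 2.26×10⁵ × 0.0570 = 1.29×10⁴ V/m.

E = 1.29×10⁴ V/m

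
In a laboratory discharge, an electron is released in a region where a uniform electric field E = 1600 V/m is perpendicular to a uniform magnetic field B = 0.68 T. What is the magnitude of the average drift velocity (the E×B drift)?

In crossed fields the guiding centre drifts at v_d = |E×B|/B² = E/B, independent of charge and mass.
v_d = 1600/0.68 = 2400 m/s.

v_d ≈ 2400 m/s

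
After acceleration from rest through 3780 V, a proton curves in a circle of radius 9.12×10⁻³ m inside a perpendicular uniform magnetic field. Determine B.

v = √(2|q|V/m) = √(2·1.602×10⁻¹⁹·3780/1.673×10⁻²⁷) ≈ 8.508×10⁵ m/s.
B = mv/(|q|r) = (1.673×10⁻²⁷)(8.508×10⁵)/((1.602×10⁻¹⁹)(9.12×10⁻³)) ≈ 0.974 T.

B ≈ 0.974 T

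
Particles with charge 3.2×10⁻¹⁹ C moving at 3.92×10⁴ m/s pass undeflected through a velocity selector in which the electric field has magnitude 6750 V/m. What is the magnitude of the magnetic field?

Balance of forces in the selector: qE = qvB ⇒ B = E/v.
B = 6750/3.92×10⁴ = 0.172 T.

B = 0.172 T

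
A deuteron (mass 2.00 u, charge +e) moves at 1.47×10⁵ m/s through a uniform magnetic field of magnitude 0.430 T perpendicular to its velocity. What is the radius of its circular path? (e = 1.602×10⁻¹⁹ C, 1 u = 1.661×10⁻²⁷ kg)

r ≈ 7.09×10⁻³ m

The magnetic force provides the centripetal force: |q|vB = mv²/r.
r = mv/(|q|B) = (3.322×10⁻²⁷)(1.47×10⁵)/((1.602×10⁻¹⁹)(0.430)) ≈ 7.09×10⁻³ m.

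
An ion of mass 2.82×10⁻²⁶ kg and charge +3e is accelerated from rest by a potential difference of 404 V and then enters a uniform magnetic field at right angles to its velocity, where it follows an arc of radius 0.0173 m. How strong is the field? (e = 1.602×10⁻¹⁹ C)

v = √(2|q|V/m) = √(2·4.806×10⁻¹⁹·404/2.82×10⁻²⁶) ≈ 1.173×10⁵ m/s.
B = mv/(|q|r) = (2.82×10⁻²⁶)(1.173×10⁵)/((4.806×10⁻¹⁹)(0.0173)) ≈ 0.398 T.

B ≈ 0.398 T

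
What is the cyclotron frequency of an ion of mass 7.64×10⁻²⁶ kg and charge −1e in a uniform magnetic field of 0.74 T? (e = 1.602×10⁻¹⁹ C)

f = |q|B/(2πm).
f = (1.602×10⁻¹⁹)(0.74)/(2π·7.64×10⁻²⁶) ≈ 2.5×10⁵ Hz.

f ≈ 2.5×10⁵ Hz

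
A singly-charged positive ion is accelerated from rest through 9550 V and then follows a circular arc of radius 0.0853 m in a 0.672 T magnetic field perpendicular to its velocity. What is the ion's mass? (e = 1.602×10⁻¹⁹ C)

Combine |q|V = ½mv² and r = mv/(|q|B): eliminate v to get m = qB²r²/(2V).
m = (1.602×10⁻¹⁹)(0.672)²(0.0853)²/(2·9550) ≈ 2.76×10⁻²⁶ kg.

m ≈ 2.76×10⁻²⁶ kg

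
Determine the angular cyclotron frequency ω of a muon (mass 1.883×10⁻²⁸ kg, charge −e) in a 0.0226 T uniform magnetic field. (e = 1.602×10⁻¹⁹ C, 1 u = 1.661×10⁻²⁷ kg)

ω = |q|B/m.
ω = (1.602×10⁻¹⁹)(0.0226)/1.883×10⁻²⁸ ≈ 1.92×10⁷ rad/s.

ω ≈ 1.92×10⁷ rad/s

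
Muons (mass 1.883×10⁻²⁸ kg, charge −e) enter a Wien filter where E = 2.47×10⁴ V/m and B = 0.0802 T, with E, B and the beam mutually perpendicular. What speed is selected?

Zero net Lorentz force requires |qE| = |q v×B|, i.e. E = vB.
v = E/B = 2.47×10⁴/0.0802 = 3.08×10⁵ m/s.

v = 3.08×10⁵ m/s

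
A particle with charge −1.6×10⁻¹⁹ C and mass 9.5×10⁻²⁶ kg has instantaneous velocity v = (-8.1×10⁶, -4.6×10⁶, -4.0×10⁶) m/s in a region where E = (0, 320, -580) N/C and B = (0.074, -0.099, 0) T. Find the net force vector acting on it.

F ≈ (6.34×10⁻¹⁴, 4.73×10⁻¹⁴, -1.83×10⁻¹³) N

v×B = (-3.96×10⁵, -2.96×10⁵, 1.14×10⁶) N/C.
E + v×B = (-3.96×10⁵, -2.96×10⁵, 1.14×10⁶) N/C.
F = q(E + v×B) = (−1.6×10⁻¹⁹ C)·(-3.96×10⁵, -2.96×10⁵, 1.14×10⁶) = (6.34×10⁻¹⁴, 4.73×10⁻¹⁴, -1.83×10⁻¹³) N.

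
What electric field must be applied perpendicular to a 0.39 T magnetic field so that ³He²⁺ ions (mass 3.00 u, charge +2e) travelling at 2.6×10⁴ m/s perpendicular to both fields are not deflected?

E = 1.0×10⁴ V/m

For straight-line motion qE = qvB, so E = vB.
E = 2.6×10⁴ × 0.39 = 1.0×10⁴ V/m.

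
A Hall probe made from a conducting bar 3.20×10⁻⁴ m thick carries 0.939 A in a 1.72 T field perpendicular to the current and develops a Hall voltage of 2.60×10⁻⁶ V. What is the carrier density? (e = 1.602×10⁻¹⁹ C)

n ≈ 1.21×10²⁸ m⁻³

From V_H = IB/(n e t), n = IB/(V_H e t).
n = (0.939)(1.72)/((2.60×10⁻⁶)(1.602×10⁻¹⁹)(3.20×10⁻⁴)) ≈ 1.21×10²⁸ m⁻³.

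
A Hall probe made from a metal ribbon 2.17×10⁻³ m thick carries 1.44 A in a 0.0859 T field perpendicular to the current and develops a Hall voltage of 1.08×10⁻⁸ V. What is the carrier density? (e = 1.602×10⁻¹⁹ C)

n ≈ 3.29×10²⁸ m⁻³

From V_H = IB/(n e t), n = IB/(V_H e t).
n = (1.44)(0.0859)/((1.08×10⁻⁸)(1.602×10⁻¹⁹)(2.17×10⁻³)) ≈ 3.29×10²⁸ m⁻³.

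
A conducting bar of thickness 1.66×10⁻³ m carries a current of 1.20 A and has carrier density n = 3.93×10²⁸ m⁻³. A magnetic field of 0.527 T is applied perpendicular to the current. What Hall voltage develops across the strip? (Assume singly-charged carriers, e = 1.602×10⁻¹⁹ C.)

V_H = IB/(n e t).
V_H = (1.20)(0.527)/((3.93×10²⁸)(1.602×10⁻¹⁹)(1.66×10⁻³)) ≈ 6.05×10⁻⁸ V.

V_H ≈ 6.05×10⁻⁸ V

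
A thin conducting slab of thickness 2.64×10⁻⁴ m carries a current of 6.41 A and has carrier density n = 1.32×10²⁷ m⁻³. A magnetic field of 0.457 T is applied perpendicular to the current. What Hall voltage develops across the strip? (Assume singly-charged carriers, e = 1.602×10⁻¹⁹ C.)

V_H ≈ 5.25×10⁻⁵ V

V_H = IB/(n e t).
V_H = (6.41)(0.457)/((1.32×10²⁷)(1.602×10⁻¹⁹)(2.64×10⁻⁴)) ≈ 5.25×10⁻⁵ V.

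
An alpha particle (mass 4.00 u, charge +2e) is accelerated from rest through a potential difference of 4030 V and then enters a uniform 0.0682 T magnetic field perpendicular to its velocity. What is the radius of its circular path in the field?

Acceleration: |q|V = ½mv² ⇒ v = √(2|q|V/m) = √(2·3.204×10⁻¹⁹·4030/6.644×10⁻²⁷) ≈ 6.234×10⁵ m/s.
In the field: r = mv/(|q|B) = (6.644×10⁻²⁷)(6.234×10⁵)/((3.204×10⁻¹⁹)(0.0682)) ≈ 0.190 m.

r ≈ 0.190 m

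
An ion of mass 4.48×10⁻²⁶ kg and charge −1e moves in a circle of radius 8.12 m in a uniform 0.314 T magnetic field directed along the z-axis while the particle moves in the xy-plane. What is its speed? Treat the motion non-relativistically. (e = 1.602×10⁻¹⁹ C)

v ≈ 9.12×10⁶ m/s

From |q|vB = mv²/r, v = |q|Br/m.
v = (1.602×10⁻¹⁹)(0.314)(8.12)/4.48×10⁻²⁶ ≈ 9.12×10⁶ m/s.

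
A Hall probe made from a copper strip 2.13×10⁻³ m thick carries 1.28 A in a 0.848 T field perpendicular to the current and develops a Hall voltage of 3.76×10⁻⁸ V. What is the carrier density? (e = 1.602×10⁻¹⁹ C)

n ≈ 8.46×10²⁸ m⁻³

From V_H = IB/(n e t), n = IB/(V_H e t).
n = (1.28)(0.848)/((3.76×10⁻⁸)(1.602×10⁻¹⁹)(2.13×10⁻³)) ≈ 8.46×10²⁸ m⁻³.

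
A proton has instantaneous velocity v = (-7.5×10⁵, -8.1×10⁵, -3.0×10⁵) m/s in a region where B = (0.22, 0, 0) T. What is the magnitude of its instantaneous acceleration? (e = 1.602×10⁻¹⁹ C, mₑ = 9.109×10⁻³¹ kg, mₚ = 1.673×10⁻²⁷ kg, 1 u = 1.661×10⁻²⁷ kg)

|a| ≈ 1.82×10¹³ m/s²

v×B = (0, -6.60×10⁴, 1.78×10⁵) N/C.
F = q v×B = (1.602×10⁻¹⁹ C)·(0, -6.60×10⁴, 1.78×10⁵) = (0, -1.06×10⁻¹⁴, 2.85×10⁻¹⁴) N.
|a| = |F|/m = 3.044×10⁻¹⁴/1.673×10⁻²⁷ ≈ 1.82×10¹³ m/s².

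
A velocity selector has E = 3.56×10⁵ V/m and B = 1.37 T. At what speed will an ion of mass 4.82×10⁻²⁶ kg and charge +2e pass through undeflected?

v = 2.60×10⁵ m/s

Zero net Lorentz force requires |qE| = |q v×B|, i.e. E = vB.
v = E/B = 3.56×10⁵/1.37 = 2.60×10⁵ m/s.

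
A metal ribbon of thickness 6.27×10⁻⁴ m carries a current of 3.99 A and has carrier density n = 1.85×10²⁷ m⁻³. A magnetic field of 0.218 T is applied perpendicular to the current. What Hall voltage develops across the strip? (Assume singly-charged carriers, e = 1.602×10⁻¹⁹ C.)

V_H ≈ 4.68×10⁻⁶ V

V_H = IB/(n e t).
V_H = (3.99)(0.218)/((1.85×10²⁷)(1.602×10⁻¹⁹)(6.27×10⁻⁴)) ≈ 4.68×10⁻⁶ V.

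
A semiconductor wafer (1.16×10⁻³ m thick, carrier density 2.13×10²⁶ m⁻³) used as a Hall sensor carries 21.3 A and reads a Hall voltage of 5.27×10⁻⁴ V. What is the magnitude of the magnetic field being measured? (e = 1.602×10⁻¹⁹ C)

From V_H = IB/(n e t), B = V_H n e t / I.
B = (5.27×10⁻⁴)(2.13×10²⁶)(1.602×10⁻¹⁹)(1.16×10⁻³)/21.3 ≈ 0.979 T.

B ≈ 0.979 T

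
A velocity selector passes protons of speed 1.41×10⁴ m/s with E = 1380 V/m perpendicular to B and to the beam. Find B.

Balance of forces in the selector: qE = qvB ⇒ B = E/v.
B = 1380/1.41×10⁴ = 0.0979 T.

B = 0.0979 T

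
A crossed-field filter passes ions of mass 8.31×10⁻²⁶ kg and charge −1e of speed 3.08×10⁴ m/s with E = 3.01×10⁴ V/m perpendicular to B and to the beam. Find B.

B = 0.977 T

Balance of forces in the selector: qE = qvB ⇒ B = E/v.
B = 3.01×10⁴/3.08×10⁴ = 0.977 T.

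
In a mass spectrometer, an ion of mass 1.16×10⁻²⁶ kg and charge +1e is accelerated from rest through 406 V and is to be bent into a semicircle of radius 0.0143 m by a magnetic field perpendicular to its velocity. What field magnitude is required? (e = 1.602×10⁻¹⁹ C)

B ≈ 0.536 T

v = √(2|q|V/m) = √(2·1.602×10⁻¹⁹·406/1.16×10⁻²⁶) ≈ 1.059×10⁵ m/s.
B = mv/(|q|r) = (1.16×10⁻²⁶)(1.059×10⁵)/((1.602×10⁻¹⁹)(0.0143)) ≈ 0.536 T.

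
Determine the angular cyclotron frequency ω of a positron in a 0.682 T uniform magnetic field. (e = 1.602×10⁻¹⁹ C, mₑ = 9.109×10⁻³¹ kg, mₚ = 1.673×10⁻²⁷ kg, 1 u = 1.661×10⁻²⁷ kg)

ω = |q|B/m.
ω = (1.602×10⁻¹⁹)(0.682)/9.109×10⁻³¹ ≈ 1.20×10¹¹ rad/s.

ω ≈ 1.20×10¹¹ rad/s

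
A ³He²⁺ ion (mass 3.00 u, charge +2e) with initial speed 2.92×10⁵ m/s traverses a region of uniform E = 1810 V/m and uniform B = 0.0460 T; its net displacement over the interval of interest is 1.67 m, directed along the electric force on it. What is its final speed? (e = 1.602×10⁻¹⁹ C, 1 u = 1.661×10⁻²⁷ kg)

B does no work; ΔKE = |q|E d.
½mv_f² = ½mv₀² + |q|Ed = ½(4.983×10⁻²⁷)(2.92×10⁵)² + (3.204×10⁻¹⁹)(1810)(1.67) ≈ 2.124×10⁻¹⁶ J + 9.685×10⁻¹⁶ J ≈ 1.181×10⁻¹⁵ J.
v_f = √(2·1.181×10⁻¹⁵/4.983×10⁻²⁷) ≈ 6.88×10⁵ m/s.

v_f ≈ 6.88×10⁵ m/s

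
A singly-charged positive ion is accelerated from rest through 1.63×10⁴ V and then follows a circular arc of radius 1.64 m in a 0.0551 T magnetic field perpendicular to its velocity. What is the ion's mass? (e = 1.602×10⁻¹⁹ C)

m ≈ 4.01×10⁻²⁶ kg

Combine |q|V = ½mv² and r = mv/(|q|B): eliminate v to get m = qB²r²/(2V).
m = (1.602×10⁻¹⁹)(0.0551)²(1.64)²/(2·1.63×10⁴) ≈ 4.01×10⁻²⁶ kg.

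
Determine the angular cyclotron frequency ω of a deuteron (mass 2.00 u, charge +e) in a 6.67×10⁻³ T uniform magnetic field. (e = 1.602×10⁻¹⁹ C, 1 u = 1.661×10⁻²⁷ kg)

ω ≈ 3.22×10⁵ rad/s

ω = |q|B/m.
ω = (1.602×10⁻¹⁹)(6.67×10⁻³)/3.322×10⁻²⁷ ≈ 3.22×10⁵ rad/s.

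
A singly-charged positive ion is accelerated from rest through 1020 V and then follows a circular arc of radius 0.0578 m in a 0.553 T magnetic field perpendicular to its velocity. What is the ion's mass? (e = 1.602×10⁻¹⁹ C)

Combine |q|V = ½mv² and r = mv/(|q|B): eliminate v to get m = qB²r²/(2V).
m = (1.602×10⁻¹⁹)(0.553)²(0.0578)²/(2·1020) ≈ 8.02×10⁻²⁶ kg.

m ≈ 8.02×10⁻²⁶ kg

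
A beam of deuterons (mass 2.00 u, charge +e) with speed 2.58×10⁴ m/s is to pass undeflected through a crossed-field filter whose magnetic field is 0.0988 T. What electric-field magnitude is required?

For straight-line motion qE = qvB, so E = vB.
E = 2.58×10⁴ × 0.0988 = 2550 V/m.

E = 2550 V/m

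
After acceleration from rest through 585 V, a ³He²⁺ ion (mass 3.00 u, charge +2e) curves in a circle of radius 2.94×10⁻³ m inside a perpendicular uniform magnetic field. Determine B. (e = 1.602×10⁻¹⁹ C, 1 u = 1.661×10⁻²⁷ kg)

B ≈ 1.45 T

v = √(2|q|V/m) = √(2·3.204×10⁻¹⁹·585/4.983×10⁻²⁷) ≈ 2.743×10⁵ m/s.
B = mv/(|q|r) = (4.983×10⁻²⁷)(2.743×10⁵)/((3.204×10⁻¹⁹)(2.94×10⁻³)) ≈ 1.45 T.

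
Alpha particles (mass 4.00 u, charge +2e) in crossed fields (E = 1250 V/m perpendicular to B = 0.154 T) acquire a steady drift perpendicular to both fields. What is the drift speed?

v_d ≈ 8120 m/s

The steady drift has the magnetic force balancing the electric force, so v_d = E/B.
v_d = 1250/0.154 = 8120 m/s.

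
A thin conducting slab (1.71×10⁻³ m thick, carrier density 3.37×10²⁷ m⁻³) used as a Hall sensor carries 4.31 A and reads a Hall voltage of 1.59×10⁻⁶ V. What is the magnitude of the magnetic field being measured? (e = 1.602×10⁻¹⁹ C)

B ≈ 0.341 T

From V_H = IB/(n e t), B = V_H n e t / I.
B = (1.59×10⁻⁶)(3.37×10²⁷)(1.602×10⁻¹⁹)(1.71×10⁻³)/4.31 ≈ 0.341 T.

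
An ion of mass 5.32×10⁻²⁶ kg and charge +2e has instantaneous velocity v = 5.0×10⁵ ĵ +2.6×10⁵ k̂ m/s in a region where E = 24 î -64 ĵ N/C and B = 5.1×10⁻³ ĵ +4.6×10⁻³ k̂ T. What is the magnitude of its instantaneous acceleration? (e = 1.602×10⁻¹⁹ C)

|a| ≈ 6.02×10⁹ m/s²

v×B = (974, 0, 0) N/C.
E + v×B = (998, -64.0, 0) N/C.
F = q(E + v×B) = (3.204×10⁻¹⁹ C)·(998, -64.0, 0) = (3.20×10⁻¹⁶, -2.05×10⁻¹⁷, 0) N.
|a| = |F|/m = 3.204×10⁻¹⁶/5.32×10⁻²⁶ ≈ 6.02×10⁹ m/s².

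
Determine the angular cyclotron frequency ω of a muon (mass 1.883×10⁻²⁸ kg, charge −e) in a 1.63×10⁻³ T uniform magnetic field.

ω = |q|B/m.
ω = (1.602×10⁻¹⁹)(1.63×10⁻³)/1.883×10⁻²⁸ ≈ 1.39×10⁶ rad/s.

ω ≈ 1.39×10⁶ rad/s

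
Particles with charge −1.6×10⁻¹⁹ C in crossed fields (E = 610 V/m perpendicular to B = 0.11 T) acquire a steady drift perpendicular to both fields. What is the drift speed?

The E×B drift speed is v_d = E/B.
v_d = 610/0.11 = 5500 m/s.

v_d ≈ 5500 m/s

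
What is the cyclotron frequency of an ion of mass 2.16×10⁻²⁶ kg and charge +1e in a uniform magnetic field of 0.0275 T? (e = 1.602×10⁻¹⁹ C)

f ≈ 3.25×10⁴ Hz

f = |q|B/(2πm).
f = (1.602×10⁻¹⁹)(0.0275)/(2π·2.16×10⁻²⁶) ≈ 3.25×10⁴ Hz.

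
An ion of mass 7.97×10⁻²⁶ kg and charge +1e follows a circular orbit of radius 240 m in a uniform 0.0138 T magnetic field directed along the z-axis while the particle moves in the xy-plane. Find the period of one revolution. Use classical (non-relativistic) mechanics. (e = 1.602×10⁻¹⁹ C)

T ≈ 2.27×10⁻⁴ s

The cyclotron period depends only on m, q, B: T = 2πm/(|q|B).
T = 2π(7.97×10⁻²⁶)/((1.602×10⁻¹⁹)(0.0138)) ≈ 2.27×10⁻⁴ s.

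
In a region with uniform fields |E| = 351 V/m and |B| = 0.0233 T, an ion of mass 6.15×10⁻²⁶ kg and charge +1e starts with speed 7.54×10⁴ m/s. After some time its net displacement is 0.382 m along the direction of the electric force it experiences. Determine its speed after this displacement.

v_f ≈ 7.99×10⁴ m/s

B does no work; ΔKE = |q|E d.
½mv_f² = ½mv₀² + |q|Ed = ½(6.15×10⁻²⁶)(7.54×10⁴)² + (1.602×10⁻¹⁹)(351)(0.382) ≈ 1.748×10⁻¹⁶ J + 2.148×10⁻¹⁷ J ≈ 1.963×10⁻¹⁶ J.
v_f = √(2·1.963×10⁻¹⁶/6.15×10⁻²⁶) ≈ 7.99×10⁴ m/s.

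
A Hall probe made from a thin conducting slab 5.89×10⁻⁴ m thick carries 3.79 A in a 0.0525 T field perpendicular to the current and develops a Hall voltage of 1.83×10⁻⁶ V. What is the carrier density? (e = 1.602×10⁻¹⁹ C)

From V_H = IB/(n e t), n = IB/(V_H e t).
n = (3.79)(0.0525)/((1.83×10⁻⁶)(1.602×10⁻¹⁹)(5.89×10⁻⁴)) ≈ 1.15×10²⁷ m⁻³.

n ≈ 1.15×10²⁷ m⁻³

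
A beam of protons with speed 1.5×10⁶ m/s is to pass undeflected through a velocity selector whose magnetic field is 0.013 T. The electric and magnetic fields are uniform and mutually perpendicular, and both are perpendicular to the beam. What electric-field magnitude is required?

For straight-line motion qE = qvB, so E = vB.
E = 1.5×10⁶ × 0.013 = 2.0×10⁴ V/m.

E = 2.0×10⁴ V/m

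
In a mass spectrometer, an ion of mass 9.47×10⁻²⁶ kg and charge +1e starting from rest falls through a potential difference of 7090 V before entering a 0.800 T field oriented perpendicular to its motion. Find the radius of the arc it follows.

Acceleration: |q|V = ½mv² ⇒ v = √(2|q|V/m) = √(2·1.602×10⁻¹⁹·7090/9.47×10⁻²⁶) ≈ 1.549×10⁵ m/s.
In the field: r = mv/(|q|B) = (9.47×10⁻²⁶)(1.549×10⁵)/((1.602×10⁻¹⁹)(0.800)) ≈ 0.114 m.

r ≈ 0.114 m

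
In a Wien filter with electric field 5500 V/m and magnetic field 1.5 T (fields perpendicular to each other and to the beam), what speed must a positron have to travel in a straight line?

v = 3700 m/s

Zero net Lorentz force requires |qE| = |q v×B|, i.e. E = vB.
v = E/B = 5500/1.5 = 3700 m/s.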